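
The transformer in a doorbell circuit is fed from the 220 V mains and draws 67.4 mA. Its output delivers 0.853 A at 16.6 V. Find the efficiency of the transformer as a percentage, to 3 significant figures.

P_in = 220 × 0.0674 = 14.8280 W.
P_out = 16.6 × 0.853 = 14.1598 W.
η = P_out/P_in = 14.1598/14.8280 = 0.955.

η ≈ 95.5%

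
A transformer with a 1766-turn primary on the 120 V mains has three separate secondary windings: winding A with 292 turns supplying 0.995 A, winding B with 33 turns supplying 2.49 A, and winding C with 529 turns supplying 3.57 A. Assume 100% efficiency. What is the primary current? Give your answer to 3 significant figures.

I_p ≈ 1.28 A

V_A = 120 × 292/1766 = 19.841 V; V_B = 120 × 33/1766 = 2.2424 V; V_C = 120 × 529/1766 = 35.946 V.
P_out = V_A I_A + V_B I_B + V_C I_C = 19.841×0.995 + 2.2424×2.49 + 35.946×3.57 = 19.742 + 5.5835 + 128.33 = 153.65 W.
Ideal ⇒ P_in = P_out, so I_p = P_out/V_p = 153.65/120 = 1.28 A.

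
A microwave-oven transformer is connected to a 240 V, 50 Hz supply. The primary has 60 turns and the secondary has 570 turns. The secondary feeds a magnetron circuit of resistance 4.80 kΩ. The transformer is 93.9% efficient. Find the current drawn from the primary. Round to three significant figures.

I_p ≈ 4.81 A

V_s = 240 × 570/60 = 2280.0 V.
I_s = V_s/R = 2280.0/4800 = 0.47500 A.
P_out = V_s I_s = 2280.0 × 0.47500 = 1083.0 W.
P_in = P_out/η = 1083.0/0.939 = 1153.4 W.
I_p = P_in/V_p = 1153.4/240 = 4.81 A.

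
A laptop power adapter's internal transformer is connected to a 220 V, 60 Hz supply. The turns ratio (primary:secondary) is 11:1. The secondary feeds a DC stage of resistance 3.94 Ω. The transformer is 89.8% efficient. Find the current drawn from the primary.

I_p ≈ 0.514 A

V_s = 220 × 1/11 = 20.000 V.
I_s = V_s/R = 20.000/3.94 = 5.0761 A.
P_out = V_s I_s = 20.000 × 5.0761 = 101.52 W.
P_in = P_out/η = 101.52/0.898 = 113.05 W.
I_p = P_in/V_p = 113.05/220 = 0.514 A.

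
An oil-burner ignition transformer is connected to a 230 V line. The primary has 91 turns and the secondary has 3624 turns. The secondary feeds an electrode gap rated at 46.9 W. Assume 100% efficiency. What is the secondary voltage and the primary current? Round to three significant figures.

V_s = V_p × N_s/N_p = 230 × 3624/91 = 9159.6 V.
I_s = P/V_s = 46.9/9159.6 = 0.0051203 A.
I_p = I_s × N_s/N_p = 0.0051203 × 3624/91 = 0.204 A.

V_s ≈ 9160 V, I_p ≈ 0.204 A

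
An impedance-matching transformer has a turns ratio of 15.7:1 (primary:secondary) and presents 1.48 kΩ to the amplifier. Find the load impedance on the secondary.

Z_s ≈ 6.00 Ω

Z_s = Z_p/(N_p/N_s)² = 1480/15.7² = 6.00 Ω.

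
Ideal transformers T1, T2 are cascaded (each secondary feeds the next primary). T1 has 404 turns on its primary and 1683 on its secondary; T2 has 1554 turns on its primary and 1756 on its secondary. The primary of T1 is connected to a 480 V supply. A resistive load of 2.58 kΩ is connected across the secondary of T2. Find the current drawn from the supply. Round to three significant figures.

I_supply ≈ 4.12 A

Secondary of T1: V = 480.00 × 1683/404 = 1999.6 V.
Secondary of T2: V = 1999.6 × 1756/1554 = 2259.5 V.
I_load = 2259.5/2580 = 0.87579 A, so P_out = 2259.5 × 0.87579 = 1978.9 W.
All ideal ⇒ P_in = P_out, so I_supply = 1978.9/480 = 4.12 A.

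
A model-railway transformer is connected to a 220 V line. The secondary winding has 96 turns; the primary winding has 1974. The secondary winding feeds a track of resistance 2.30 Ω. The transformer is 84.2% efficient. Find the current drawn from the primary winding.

I_p ≈ 0.269 A

V_s = 220 × 96/1974 = 10.699 V.
I_s = V_s/R = 10.699/2.30 = 4.6518 A.
P_out = V_s I_s = 10.699 × 4.6518 = 49.770 W.
P_in = P_out/η = 49.770/0.842 = 59.109 W.
I_p = P_in/V_p = 59.109/220 = 0.269 A.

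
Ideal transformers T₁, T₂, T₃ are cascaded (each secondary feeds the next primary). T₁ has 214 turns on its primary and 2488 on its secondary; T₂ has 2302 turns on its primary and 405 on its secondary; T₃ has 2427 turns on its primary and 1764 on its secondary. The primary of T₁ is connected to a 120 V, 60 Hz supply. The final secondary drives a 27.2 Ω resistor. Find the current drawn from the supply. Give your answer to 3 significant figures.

Secondary of T₁: V = 120.00 × 2488/214 = 1395.1 V.
Secondary of T₂: V = 1395.1 × 405/2302 = 245.45 V.
Secondary of T₃: V = 245.45 × 1764/2427 = 178.40 V.
I_load = 178.40/27.2 = 6.5588 A, so P_out = 178.40 × 6.5588 = 1170.1 W.
All ideal ⇒ P_in = P_out, so I_supply = 1170.1/120 = 9.75 A.

I_supply ≈ 9.75 A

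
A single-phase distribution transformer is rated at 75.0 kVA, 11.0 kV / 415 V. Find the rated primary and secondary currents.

I_p ≈ 6.82 A, I_s ≈ 181 A

I_p = S/V_p = 75000/11000 = 6.82 A.
I_s = S/V_s = 75000/415 = 181 A.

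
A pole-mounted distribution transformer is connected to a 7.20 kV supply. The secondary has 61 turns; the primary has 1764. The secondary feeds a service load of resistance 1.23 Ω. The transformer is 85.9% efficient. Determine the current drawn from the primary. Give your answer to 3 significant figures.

I_p ≈ 8.15 A

V_s = 7200 × 61/1764 = 248.98 V.
I_s = V_s/R = 248.98/1.23 = 202.42 A.
P_out = V_s I_s = 248.98 × 202.42 = 50399 W.
P_in = P_out/η = 50399/0.859 = 58672 W.
I_p = P_in/V_p = 58672/7200 = 8.15 A.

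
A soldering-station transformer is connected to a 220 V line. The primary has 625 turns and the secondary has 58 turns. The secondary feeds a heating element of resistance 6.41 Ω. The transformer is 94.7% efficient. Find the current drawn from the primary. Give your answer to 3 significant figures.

I_p ≈ 0.312 A

V_s = 220 × 58/625 = 20.416 V.
I_s = V_s/R = 20.416/6.41 = 3.1850 A.
P_out = V_s I_s = 20.416 × 3.1850 = 65.025 W.
P_in = P_out/η = 65.025/0.947 = 68.665 W.
I_p = P_in/V_p = 68.665/220 = 0.312 A.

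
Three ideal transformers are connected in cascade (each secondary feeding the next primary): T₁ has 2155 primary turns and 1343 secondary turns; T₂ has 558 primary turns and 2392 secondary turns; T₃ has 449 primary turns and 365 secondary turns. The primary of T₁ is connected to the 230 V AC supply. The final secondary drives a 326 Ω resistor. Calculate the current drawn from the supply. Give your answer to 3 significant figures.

I_supply ≈ 3.33 A

Secondary of T₁: V = 230.00 × 1343/2155 = 143.34 V.
Secondary of T₂: V = 143.34 × 2392/558 = 614.45 V.
Secondary of T₃: V = 614.45 × 365/449 = 499.49 V.
I_load = 499.49/326 = 1.5322 A, so P_out = 499.49 × 1.5322 = 765.32 W.
All ideal ⇒ P_in = P_out, so I_supply = 765.32/230 = 3.33 A.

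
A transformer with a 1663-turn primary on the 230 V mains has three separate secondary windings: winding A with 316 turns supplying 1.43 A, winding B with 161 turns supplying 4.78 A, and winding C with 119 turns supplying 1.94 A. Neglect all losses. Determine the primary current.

I_p ≈ 0.873 A

V_A = 230 × 316/1663 = 43.704 V; V_B = 230 × 161/1663 = 22.267 V; V_C = 230 × 119/1663 = 16.458 V.
P_out = V_A I_A + V_B I_B + V_C I_C = 43.704×1.43 + 22.267×4.78 + 16.458×1.94 = 62.497 + 106.44 + 31.929 = 200.86 W.
Ideal ⇒ P_in = P_out, so I_p = P_out/V_p = 200.86/230 = 0.873 A.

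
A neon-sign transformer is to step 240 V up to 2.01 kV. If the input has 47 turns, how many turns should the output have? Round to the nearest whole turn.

N_out/N_in = V_out/V_in, so N_out = 47 × 2010/240 = 393.6 ≈ 394 turns.

N_out = 394 turns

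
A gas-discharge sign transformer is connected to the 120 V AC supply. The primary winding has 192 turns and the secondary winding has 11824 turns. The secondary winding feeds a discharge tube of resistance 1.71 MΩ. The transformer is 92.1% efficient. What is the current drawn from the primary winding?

I_p ≈ 0.289 A

V_s = 120 × 11824/192 = 7390.0 V.
I_s = V_s/R = 7390.0/(1.71×10^6) = 0.0043216 A.
P_out = V_s I_s = 7390.0 × 0.0043216 = 31.937 W.
P_in = P_out/η = 31.937/0.921 = 34.676 W.
I_p = P_in/V_p = 34.676/120 = 0.289 A.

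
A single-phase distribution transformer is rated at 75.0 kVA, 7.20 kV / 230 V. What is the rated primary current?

I_p ≈ 10.4 A

I_p = S/V_p = 75000/7200 = 10.4 A.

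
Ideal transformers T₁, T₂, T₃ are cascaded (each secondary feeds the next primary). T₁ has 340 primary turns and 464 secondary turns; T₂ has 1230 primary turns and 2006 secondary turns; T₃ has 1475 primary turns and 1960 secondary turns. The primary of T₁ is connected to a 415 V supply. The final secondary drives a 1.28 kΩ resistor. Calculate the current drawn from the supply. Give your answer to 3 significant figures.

I_supply ≈ 2.84 A

Secondary of T₁: V = 415.00 × 464/340 = 566.35 V.
Secondary of T₂: V = 566.35 × 2006/1230 = 923.66 V.
Secondary of T₃: V = 923.66 × 1960/1475 = 1227.4 V.
I_load = 1227.4/1280 = 0.95889 A, so P_out = 1227.4 × 0.95889 = 1176.9 W.
All ideal ⇒ P_in = P_out, so I_supply = 1176.9/415 = 2.84 A.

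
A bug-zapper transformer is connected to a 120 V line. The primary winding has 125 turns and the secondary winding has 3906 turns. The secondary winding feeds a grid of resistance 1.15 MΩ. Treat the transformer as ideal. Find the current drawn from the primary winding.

V_s = V_p × N_s/N_p = 120 × 3906/125 = 3749.8 V.
I_s = V_s/R = 3749.8/(1.15×10^6) = 0.0032607 A.
For an ideal transformer I_p N_p = I_s N_s, so I_p = 0.0032607 × 3906/125 = 0.102 A.

I_p ≈ 0.102 A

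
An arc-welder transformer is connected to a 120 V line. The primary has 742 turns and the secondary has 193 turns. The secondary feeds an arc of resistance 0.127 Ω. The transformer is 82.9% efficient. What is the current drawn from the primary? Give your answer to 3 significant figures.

I_p ≈ 77.1 A

V_s = 120 × 193/742 = 31.213 V.
I_s = V_s/R = 31.213/0.127 = 245.77 A.
P_out = V_s I_s = 31.213 × 245.77 = 7671.2 W.
P_in = P_out/η = 7671.2/0.829 = 9253.6 W.
I_p = P_in/V_p = 9253.6/120 = 77.1 A.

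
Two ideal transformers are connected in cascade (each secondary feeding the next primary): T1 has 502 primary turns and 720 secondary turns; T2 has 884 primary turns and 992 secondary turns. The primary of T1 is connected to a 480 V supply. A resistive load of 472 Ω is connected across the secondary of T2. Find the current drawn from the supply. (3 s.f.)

I_supply ≈ 2.63 A

After T1: V = 480.00 × 720/502 = 688.45 V.
After T2: V = 688.45 × 992/884 = 772.56 V.
I_load = 772.56/472 = 1.6368 A, so P_out = 772.56 × 1.6368 = 1264.5 W.
All ideal ⇒ P_in = P_out, so I_supply = 1264.5/480 = 2.63 A.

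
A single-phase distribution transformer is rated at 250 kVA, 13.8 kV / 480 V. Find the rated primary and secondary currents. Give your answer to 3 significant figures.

I_p ≈ 18.1 A, I_s ≈ 521 A

I_p = S/V_p = 250000/13800 = 18.1 A.
I_s = S/V_s = 250000/480 = 521 A.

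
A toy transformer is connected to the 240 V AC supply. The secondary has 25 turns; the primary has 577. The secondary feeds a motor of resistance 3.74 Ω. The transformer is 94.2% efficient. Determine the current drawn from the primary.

V_s = 240 × 25/577 = 10.399 V.
I_s = V_s/R = 10.399/3.74 = 2.7804 A.
P_out = V_s I_s = 10.399 × 2.7804 = 28.912 W.
P_in = P_out/η = 28.912/0.942 = 30.692 W.
I_p = P_in/V_p = 30.692/240 = 0.128 A.

I_p ≈ 0.128 A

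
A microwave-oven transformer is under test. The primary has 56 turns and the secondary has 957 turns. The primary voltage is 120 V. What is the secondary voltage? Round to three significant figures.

V_s ≈ 2050 V

V_s/V_p = N_s/N_p, so V_s = 120 × 957/56 = 2050 V.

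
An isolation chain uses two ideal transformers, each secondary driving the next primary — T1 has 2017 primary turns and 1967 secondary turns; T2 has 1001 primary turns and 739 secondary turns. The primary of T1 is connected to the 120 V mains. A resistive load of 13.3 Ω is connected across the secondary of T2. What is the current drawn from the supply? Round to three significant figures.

I_supply ≈ 4.68 A

Secondary of T1: V = 120.00 × 1967/2017 = 117.03 V.
Secondary of T2: V = 117.03 × 739/1001 = 86.395 V.
I_load = 86.395/13.3 = 6.4959 A, so P_out = 86.395 × 6.4959 = 561.21 W.
All ideal ⇒ P_in = P_out, so I_supply = 561.21/120 = 4.68 A.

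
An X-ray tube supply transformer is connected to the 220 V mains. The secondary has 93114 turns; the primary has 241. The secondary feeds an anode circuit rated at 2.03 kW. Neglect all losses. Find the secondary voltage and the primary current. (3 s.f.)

V_s = V_p × N_s/N_p = 220 × 93114/241 = 85000 V.
I_s = P/V_s = 2030/85000 = 0.023882 A.
I_p = I_s × N_s/N_p = 0.023882 × 93114/241 = 9.23 A.

V_s ≈ 85000 V, I_p ≈ 9.23 A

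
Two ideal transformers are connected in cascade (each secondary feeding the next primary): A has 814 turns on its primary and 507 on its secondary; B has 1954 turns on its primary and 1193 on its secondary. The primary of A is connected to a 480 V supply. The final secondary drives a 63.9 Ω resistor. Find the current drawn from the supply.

After A: V = 480.00 × 507/814 = 298.97 V.
After B: V = 298.97 × 1193/1954 = 182.53 V.
I_load = 182.53/63.9 = 2.8565 A, so P_out = 182.53 × 2.8565 = 521.41 W.
All ideal ⇒ P_in = P_out, so I_supply = 521.41/480 = 1.09 A.

I_supply ≈ 1.09 A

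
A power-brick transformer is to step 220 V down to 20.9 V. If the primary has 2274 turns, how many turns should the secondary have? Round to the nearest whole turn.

N_s = 216 turns

N_s/N_p = V_s/V_p, so N_s = 2274 × 20.9/220 = 216.0 ≈ 216 turns.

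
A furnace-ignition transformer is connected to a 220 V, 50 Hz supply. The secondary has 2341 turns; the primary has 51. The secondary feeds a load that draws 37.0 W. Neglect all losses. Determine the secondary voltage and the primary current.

V_s ≈ 10100 V, I_p ≈ 0.168 A

V_s = V_p × N_s/N_p = 220 × 2341/51 = 10098 V.
I_s = P/V_s = 37.0/10098 = 0.0036639 A.
I_p = I_s × N_s/N_p = 0.0036639 × 2341/51 = 0.168 A.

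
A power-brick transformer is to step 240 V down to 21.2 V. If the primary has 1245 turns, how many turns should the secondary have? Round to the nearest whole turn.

N_s/N_p = V_s/V_p, so N_s = 1245 × 21.2/240 = 110.0 ≈ 110 turns.

N_s = 110 turns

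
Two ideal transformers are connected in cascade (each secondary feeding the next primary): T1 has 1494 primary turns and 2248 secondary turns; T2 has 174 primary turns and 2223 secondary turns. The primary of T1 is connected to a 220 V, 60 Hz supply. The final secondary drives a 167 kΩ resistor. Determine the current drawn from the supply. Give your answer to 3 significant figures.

Secondary of T1: V = 220.00 × 2248/1494 = 331.03 V.
Secondary of T2: V = 331.03 × 2223/174 = 4229.2 V.
I_load = 4229.2/167000 = 0.025325 A, so P_out = 4229.2 × 0.025325 = 107.10 W.
All ideal ⇒ P_in = P_out, so I_supply = 107.10/220 = 0.487 A.

I_supply ≈ 0.487 A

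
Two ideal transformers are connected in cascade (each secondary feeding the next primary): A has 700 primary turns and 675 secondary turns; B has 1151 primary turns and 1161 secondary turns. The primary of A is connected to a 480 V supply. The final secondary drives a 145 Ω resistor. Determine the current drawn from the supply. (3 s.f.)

I_supply ≈ 3.13 A

Secondary of A: V = 480.00 × 675/700 = 462.86 V.
Secondary of B: V = 462.86 × 1161/1151 = 466.88 V.
I_load = 466.88/145 = 3.2199 A, so P_out = 466.88 × 3.2199 = 1503.3 W.
All ideal ⇒ P_in = P_out, so I_supply = 1503.3/480 = 3.13 A.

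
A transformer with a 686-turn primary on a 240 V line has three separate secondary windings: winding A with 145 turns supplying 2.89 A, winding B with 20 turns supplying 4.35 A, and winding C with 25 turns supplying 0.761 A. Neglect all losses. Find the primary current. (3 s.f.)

I_p ≈ 0.765 A

V_A = 240 × 145/686 = 50.729 V; V_B = 240 × 20/686 = 6.9971 V; V_C = 240 × 25/686 = 8.7464 V.
P_out = V_A I_A + V_B I_B + V_C I_C = 50.729×2.89 + 6.9971×4.35 + 8.7464×0.761 = 146.61 + 30.437 + 6.6560 = 183.70 W.
Ideal ⇒ P_in = P_out, so I_p = P_out/V_p = 183.70/240 = 0.765 A.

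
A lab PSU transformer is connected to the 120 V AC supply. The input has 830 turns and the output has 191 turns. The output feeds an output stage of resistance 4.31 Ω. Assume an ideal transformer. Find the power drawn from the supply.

V_out = V_in × N_out/N_in = 120 × 191/830 = 27.614 V.
I_out = V_out/R = 27.614/4.31 = 6.4071 A.
I_in = I_out × N_out/N_in = 6.4071 × 191/830 = 1.4744 A.
P = V_in I_in = 120 × 1.4744 = 177 W.

P ≈ 177 W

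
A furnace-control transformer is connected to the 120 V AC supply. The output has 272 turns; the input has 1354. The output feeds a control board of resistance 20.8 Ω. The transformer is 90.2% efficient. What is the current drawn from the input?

I_in ≈ 0.258 A

V_out = 120 × 272/1354 = 24.106 V.
I_out = V_out/R = 24.106/20.8 = 1.1590 A.
P_out = V_out I_out = 24.106 × 1.1590 = 27.938 W.
P_in = P_out/η = 27.938/0.902 = 30.974 W.
I_in = P_in/V_in = 30.974/120 = 0.258 A.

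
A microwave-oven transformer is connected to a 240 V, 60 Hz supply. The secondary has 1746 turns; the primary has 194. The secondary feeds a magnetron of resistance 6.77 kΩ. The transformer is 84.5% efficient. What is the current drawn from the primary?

I_p ≈ 3.40 A

V_s = 240 × 1746/194 = 2160.0 V.
I_s = V_s/R = 2160.0/6770 = 0.31905 A.
P_out = V_s I_s = 2160.0 × 0.31905 = 689.16 W.
P_in = P_out/η = 689.16/0.845 = 815.57 W.
I_p = P_in/V_p = 815.57/240 = 3.40 A.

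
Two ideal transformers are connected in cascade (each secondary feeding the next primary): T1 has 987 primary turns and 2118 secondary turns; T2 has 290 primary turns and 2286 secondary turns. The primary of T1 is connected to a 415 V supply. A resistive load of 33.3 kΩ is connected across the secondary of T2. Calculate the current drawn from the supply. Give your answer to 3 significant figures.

Secondary of T1: V = 415.00 × 2118/987 = 890.55 V.
Secondary of T2: V = 890.55 × 2286/290 = 7020.0 V.
I_load = 7020.0/33300 = 0.21081 A, so P_out = 7020.0 × 0.21081 = 1479.9 W.
All ideal ⇒ P_in = P_out, so I_supply = 1479.9/415 = 3.57 A.

I_supply ≈ 3.57 A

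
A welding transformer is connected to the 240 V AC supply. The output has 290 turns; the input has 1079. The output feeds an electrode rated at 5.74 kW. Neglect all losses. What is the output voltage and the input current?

V_out ≈ 64.5 V, I_in ≈ 23.9 A

V_out = V_in × N_out/N_in = 240 × 290/1079 = 64.504 V.
I_out = P/V_out = 5740/64.504 = 88.986 A.
I_in = I_out × N_out/N_in = 88.986 × 290/1079 = 23.9 A.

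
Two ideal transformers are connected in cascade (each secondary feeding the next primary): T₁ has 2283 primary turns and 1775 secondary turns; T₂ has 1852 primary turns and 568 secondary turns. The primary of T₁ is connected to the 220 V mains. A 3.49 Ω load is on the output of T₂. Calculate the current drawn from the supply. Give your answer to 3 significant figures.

Secondary of T₁: V = 220.00 × 1775/2283 = 171.05 V.
Secondary of T₂: V = 171.05 × 568/1852 = 52.459 V.
I_load = 52.459/3.49 = 15.031 A, so P_out = 52.459 × 15.031 = 788.53 W.
All ideal ⇒ P_in = P_out, so I_supply = 788.53/220 = 3.58 A.

I_supply ≈ 3.58 A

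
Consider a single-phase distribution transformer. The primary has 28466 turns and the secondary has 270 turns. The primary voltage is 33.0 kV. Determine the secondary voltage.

V_s ≈ 313 V

V_s/V_p = N_s/N_p, so V_s = 33000 × 270/28466 = 313 V.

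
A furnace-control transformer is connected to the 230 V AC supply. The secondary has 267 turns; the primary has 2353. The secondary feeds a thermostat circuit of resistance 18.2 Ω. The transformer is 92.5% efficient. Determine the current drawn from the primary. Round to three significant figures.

I_p ≈ 0.176 A

V_s = 230 × 267/2353 = 26.099 V.
I_s = V_s/R = 26.099/18.2 = 1.4340 A.
P_out = V_s I_s = 26.099 × 1.4340 = 37.425 W.
P_in = P_out/η = 37.425/0.925 = 40.460 W.
I_p = P_in/V_p = 40.460/230 = 0.176 A.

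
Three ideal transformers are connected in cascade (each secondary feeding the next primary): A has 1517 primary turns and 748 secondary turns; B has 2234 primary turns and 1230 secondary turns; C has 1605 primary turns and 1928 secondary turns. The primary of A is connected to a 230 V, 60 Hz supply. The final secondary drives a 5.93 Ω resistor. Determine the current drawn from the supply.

I_supply ≈ 4.12 A

Secondary of A: V = 230.00 × 748/1517 = 113.41 V.
Secondary of B: V = 113.41 × 1230/2234 = 62.440 V.
Secondary of C: V = 62.440 × 1928/1605 = 75.006 V.
I_load = 75.006/5.93 = 12.649 A, so P_out = 75.006 × 12.649 = 948.73 W.
All ideal ⇒ P_in = P_out, so I_supply = 948.73/230 = 4.12 A.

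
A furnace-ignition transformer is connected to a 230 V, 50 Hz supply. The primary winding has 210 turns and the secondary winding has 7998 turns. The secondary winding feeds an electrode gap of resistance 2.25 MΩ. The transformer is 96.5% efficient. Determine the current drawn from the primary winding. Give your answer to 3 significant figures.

V_s = 230 × 7998/210 = 8759.7 V.
I_s = V_s/R = 8759.7/(2.25×10^6) = 0.0038932 A.
P_out = V_s I_s = 8759.7 × 0.0038932 = 34.103 W.
P_in = P_out/η = 34.103/0.965 = 35.340 W.
I_p = P_in/V_p = 35.340/230 = 0.154 A.

I_p ≈ 0.154 A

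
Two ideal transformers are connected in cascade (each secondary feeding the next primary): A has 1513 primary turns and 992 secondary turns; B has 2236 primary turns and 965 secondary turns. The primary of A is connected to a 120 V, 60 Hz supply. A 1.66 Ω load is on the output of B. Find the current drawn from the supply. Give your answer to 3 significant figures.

After A: V = 120.00 × 992/1513 = 78.678 V.
After B: V = 78.678 × 965/2236 = 33.955 V.
I_load = 33.955/1.66 = 20.455 A, so P_out = 33.955 × 20.455 = 694.56 W.
All ideal ⇒ P_in = P_out, so I_supply = 694.56/120 = 5.79 A.

I_supply ≈ 5.79 A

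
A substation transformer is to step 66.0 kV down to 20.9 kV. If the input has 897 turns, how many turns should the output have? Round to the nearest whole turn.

N_out = 284 turns

N_out/N_in = V_out/V_in, so N_out = 897 × 20900/66000 = 284.1 ≈ 284 turns.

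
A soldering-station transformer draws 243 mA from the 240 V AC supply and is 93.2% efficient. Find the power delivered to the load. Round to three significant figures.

P_in = V_p I_p = 240 × 0.243 = 58.320 W.
P_out = η P_in = 0.932 × 58.320 = 54.4 W.

P_out ≈ 54.4 W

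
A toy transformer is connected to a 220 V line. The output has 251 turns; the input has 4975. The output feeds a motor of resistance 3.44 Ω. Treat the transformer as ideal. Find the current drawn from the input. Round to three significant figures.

I_in ≈ 0.163 A

V_out = V_in × N_out/N_in = 220 × 251/4975 = 11.099 V.
I_out = V_out/R = 11.099/3.44 = 3.2266 A.
For an ideal transformer I_in N_in = I_out N_out, so I_in = 3.2266 × 251/4975 = 0.163 A.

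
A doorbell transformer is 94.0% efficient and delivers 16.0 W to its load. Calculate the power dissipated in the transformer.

P_in = P_out/η = 16.0/0.940 = 17.0213 W.
P_loss = P_in − P_out = 17.0213 − 16.0 = 1.02 W.

P_loss ≈ 1.02 W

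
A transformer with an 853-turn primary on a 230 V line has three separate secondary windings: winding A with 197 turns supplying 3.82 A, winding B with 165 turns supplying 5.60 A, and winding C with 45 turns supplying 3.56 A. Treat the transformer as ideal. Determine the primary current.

I_p ≈ 2.15 A

V_A = 230 × 197/853 = 53.118 V; V_B = 230 × 165/853 = 44.490 V; V_C = 230 × 45/853 = 12.134 V.
P_out = V_A I_A + V_B I_B + V_C I_C = 53.118×3.82 + 44.490×5.60 + 12.134×3.56 = 202.91 + 249.14 + 43.196 = 495.25 W.
Ideal ⇒ P_in = P_out, so I_p = P_out/V_p = 495.25/230 = 2.15 A.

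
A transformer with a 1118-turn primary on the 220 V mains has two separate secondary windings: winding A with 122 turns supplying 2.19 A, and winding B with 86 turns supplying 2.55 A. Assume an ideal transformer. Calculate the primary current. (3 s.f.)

I_p ≈ 0.435 A

V_A = 220 × 122/1118 = 24.007 V; V_B = 220 × 86/1118 = 16.923 V.
P_out = V_A I_A + V_B I_B = 24.007×2.19 + 16.923×2.55 = 52.576 + 43.154 = 95.730 W.
Ideal ⇒ P_in = P_out, so I_p = P_out/V_p = 95.730/220 = 0.435 A.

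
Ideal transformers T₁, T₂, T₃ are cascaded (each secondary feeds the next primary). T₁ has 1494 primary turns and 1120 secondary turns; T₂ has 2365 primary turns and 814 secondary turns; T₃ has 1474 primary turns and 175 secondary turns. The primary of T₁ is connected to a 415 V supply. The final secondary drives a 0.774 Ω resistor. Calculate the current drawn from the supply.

I_supply ≈ 0.503 A

After T₁: V = 415.00 × 1120/1494 = 311.11 V.
After T₂: V = 311.11 × 814/2365 = 107.08 V.
After T₃: V = 107.08 × 175/1474 = 12.713 V.
I_load = 12.713/0.774 = 16.425 A, so P_out = 12.713 × 16.425 = 208.81 W.
All ideal ⇒ P_in = P_out, so I_supply = 208.81/415 = 0.503 A.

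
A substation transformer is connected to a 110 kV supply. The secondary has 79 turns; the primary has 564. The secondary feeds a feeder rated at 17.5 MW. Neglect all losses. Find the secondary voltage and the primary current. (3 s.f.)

V_s = V_p × N_s/N_p = 110000 × 79/564 = 15408 V.
I_s = P/V_s = 1.75×10^7/15408 = 1135.8 A.
I_p = I_s × N_s/N_p = 1135.8 × 79/564 = 159 A.

V_s ≈ 15400 V, I_p ≈ 159 A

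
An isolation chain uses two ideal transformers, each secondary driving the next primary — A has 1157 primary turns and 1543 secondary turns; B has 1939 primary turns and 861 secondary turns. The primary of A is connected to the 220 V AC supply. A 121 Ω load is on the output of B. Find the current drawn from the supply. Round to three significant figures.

I_supply ≈ 0.638 A

Secondary of A: V = 220.00 × 1543/1157 = 293.40 V.
Secondary of B: V = 293.40 × 861/1939 = 130.28 V.
I_load = 130.28/121 = 1.0767 A, so P_out = 130.28 × 1.0767 = 140.27 W.
All ideal ⇒ P_in = P_out, so I_supply = 140.27/220 = 0.638 A.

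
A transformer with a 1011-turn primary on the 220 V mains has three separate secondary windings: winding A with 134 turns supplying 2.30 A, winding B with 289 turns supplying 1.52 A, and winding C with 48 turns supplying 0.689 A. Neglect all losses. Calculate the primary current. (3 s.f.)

I_p ≈ 0.772 A

V_A = 220 × 134/1011 = 29.159 V; V_B = 220 × 289/1011 = 62.888 V; V_C = 220 × 48/1011 = 10.445 V.
P_out = V_A I_A + V_B I_B + V_C I_C = 29.159×2.30 + 62.888×1.52 + 10.445×0.689 = 67.066 + 95.590 + 7.1967 = 169.85 W.
Ideal ⇒ P_in = P_out, so I_p = P_out/V_p = 169.85/220 = 0.772 A.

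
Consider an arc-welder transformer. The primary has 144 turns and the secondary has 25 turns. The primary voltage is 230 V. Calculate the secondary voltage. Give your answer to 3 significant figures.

V_s ≈ 39.9 V

V_s/V_p = N_s/N_p, so V_s = 230 × 25/144 = 39.9 V.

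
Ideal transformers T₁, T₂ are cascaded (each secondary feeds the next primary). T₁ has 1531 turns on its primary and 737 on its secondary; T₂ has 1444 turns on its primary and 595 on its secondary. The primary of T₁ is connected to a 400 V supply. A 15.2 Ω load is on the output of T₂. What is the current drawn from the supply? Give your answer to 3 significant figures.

I_supply ≈ 1.04 A

After T₁: V = 400.00 × 737/1531 = 192.55 V.
After T₂: V = 192.55 × 595/1444 = 79.342 V.
I_load = 79.342/15.2 = 5.2199 A, so P_out = 79.342 × 5.2199 = 414.15 W.
All ideal ⇒ P_in = P_out, so I_supply = 414.15/400 = 1.04 A.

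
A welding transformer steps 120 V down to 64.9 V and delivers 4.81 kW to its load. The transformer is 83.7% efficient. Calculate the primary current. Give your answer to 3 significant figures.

P_in = P_out/η = 4810/0.837 = 5746.7 W.
I_p = P_in/V_p = 5746.7/120 = 47.9 A.

I_p ≈ 47.9 A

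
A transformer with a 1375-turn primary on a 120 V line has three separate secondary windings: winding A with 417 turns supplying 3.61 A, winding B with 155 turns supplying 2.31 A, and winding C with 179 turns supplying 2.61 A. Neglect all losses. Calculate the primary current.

I_p ≈ 1.69 A

V_A = 120 × 417/1375 = 36.393 V; V_B = 120 × 155/1375 = 13.527 V; V_C = 120 × 179/1375 = 15.622 V.
P_out = V_A I_A + V_B I_B + V_C I_C = 36.393×3.61 + 13.527×2.31 + 15.622×2.61 = 131.38 + 31.248 + 40.773 = 203.40 W.
Ideal ⇒ P_in = P_out, so I_p = P_out/V_p = 203.40/120 = 1.69 A.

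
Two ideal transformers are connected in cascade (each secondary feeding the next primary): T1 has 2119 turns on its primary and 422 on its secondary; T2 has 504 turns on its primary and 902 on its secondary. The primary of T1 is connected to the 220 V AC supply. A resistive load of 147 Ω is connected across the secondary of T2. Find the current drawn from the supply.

Secondary of T1: V = 220.00 × 422/2119 = 43.813 V.
Secondary of T2: V = 43.813 × 902/504 = 78.412 V.
I_load = 78.412/147 = 0.53341 A, so P_out = 78.412 × 0.53341 = 41.826 W.
All ideal ⇒ P_in = P_out, so I_supply = 41.826/220 = 0.190 A.

I_supply ≈ 0.190 A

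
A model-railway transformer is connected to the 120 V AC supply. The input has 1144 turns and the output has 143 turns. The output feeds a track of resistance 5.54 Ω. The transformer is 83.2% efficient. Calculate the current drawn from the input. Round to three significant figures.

I_in ≈ 0.407 A

V_out = 120 × 143/1144 = 15.000 V.
I_out = V_out/R = 15.000/5.54 = 2.7076 A.
P_out = V_out I_out = 15.000 × 2.7076 = 40.614 W.
P_in = P_out/η = 40.614/0.832 = 48.815 W.
I_in = P_in/V_in = 48.815/120 = 0.407 A.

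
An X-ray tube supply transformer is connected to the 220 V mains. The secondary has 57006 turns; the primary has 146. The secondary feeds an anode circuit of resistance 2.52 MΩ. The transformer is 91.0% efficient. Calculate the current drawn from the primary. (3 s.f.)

I_p ≈ 14.6 A

V_s = 220 × 57006/146 = 85899 V.
I_s = V_s/R = 85899/(2.52×10^6) = 0.034087 A.
P_out = V_s I_s = 85899 × 0.034087 = 2928.1 W.
P_in = P_out/η = 2928.1/0.910 = 3217.7 W.
I_p = P_in/V_p = 3217.7/220 = 14.6 A.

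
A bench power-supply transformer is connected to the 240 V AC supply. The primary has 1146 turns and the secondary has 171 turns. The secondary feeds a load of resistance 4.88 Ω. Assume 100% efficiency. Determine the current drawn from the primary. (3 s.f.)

I_p ≈ 1.10 A

V_s = V_p × N_s/N_p = 240 × 171/1146 = 35.812 V.
I_s = V_s/R = 35.812/4.88 = 7.3384 A.
For an ideal transformer I_p N_p = I_s N_s, so I_p = 7.3384 × 171/1146 = 1.10 A.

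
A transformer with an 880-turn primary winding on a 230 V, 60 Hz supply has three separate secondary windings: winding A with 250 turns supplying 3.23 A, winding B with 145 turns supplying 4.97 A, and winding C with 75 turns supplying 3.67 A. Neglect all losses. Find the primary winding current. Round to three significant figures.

V_A = 230 × 250/880 = 65.341 V; V_B = 230 × 145/880 = 37.898 V; V_C = 230 × 75/880 = 19.602 V.
P_out = V_A I_A + V_B I_B + V_C I_C = 65.341×3.23 + 37.898×4.97 + 19.602×3.67 = 211.05 + 188.35 + 71.940 = 471.34 W.
Ideal ⇒ P_in = P_out, so I_p = P_out/V_p = 471.34/230 = 2.05 A.

I_p ≈ 2.05 A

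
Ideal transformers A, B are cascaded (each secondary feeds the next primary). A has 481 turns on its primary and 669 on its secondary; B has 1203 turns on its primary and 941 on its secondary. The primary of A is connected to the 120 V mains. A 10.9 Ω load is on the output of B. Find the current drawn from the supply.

I_supply ≈ 13.0 A

Secondary of A: V = 120.00 × 669/481 = 166.90 V.
Secondary of B: V = 166.90 × 941/1203 = 130.55 V.
I_load = 130.55/10.9 = 11.977 A, so P_out = 130.55 × 11.977 = 1563.7 W.
All ideal ⇒ P_in = P_out, so I_supply = 1563.7/120 = 13.0 A.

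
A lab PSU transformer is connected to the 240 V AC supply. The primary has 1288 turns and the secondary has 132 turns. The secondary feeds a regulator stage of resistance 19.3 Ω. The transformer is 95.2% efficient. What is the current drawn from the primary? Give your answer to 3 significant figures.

I_p ≈ 0.137 A

V_s = 240 × 132/1288 = 24.596 V.
I_s = V_s/R = 24.596/19.3 = 1.2744 A.
P_out = V_s I_s = 24.596 × 1.2744 = 31.346 W.
P_in = P_out/η = 31.346/0.952 = 32.926 W.
I_p = P_in/V_p = 32.926/240 = 0.137 A.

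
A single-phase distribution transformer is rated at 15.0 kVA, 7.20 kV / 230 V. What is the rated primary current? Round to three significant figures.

I_p ≈ 2.08 A

I_p = S/V_p = 15000/7200 = 2.08 A.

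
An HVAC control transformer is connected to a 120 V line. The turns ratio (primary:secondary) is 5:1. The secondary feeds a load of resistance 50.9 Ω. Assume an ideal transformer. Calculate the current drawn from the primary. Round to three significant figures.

V_s = V_p × N_s/N_p = 120 × 1/5 = 24.000 V.
I_s = V_s/R = 24.000/50.9 = 0.47151 A.
For an ideal transformer I_p N_p = I_s N_s, so I_p = 0.47151 × 1/5 = 0.0943 A.

I_p ≈ 0.0943 A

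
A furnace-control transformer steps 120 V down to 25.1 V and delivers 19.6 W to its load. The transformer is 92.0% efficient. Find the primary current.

I_p ≈ 0.178 A

P_in = P_out/η = 19.6/0.920 = 21.304 W.
I_p = P_in/V_p = 21.304/120 = 0.178 A.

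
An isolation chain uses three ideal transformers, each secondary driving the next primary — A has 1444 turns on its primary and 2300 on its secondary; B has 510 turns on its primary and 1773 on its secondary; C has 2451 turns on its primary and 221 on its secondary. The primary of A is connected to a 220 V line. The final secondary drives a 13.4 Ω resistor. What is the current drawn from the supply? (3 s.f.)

I_supply ≈ 4.09 A

Secondary of A: V = 220.00 × 2300/1444 = 350.42 V.
Secondary of B: V = 350.42 × 1773/510 = 1218.2 V.
Secondary of C: V = 1218.2 × 221/2451 = 109.84 V.
I_load = 109.84/13.4 = 8.1972 A, so P_out = 109.84 × 8.1972 = 900.40 W.
All ideal ⇒ P_in = P_out, so I_supply = 900.40/220 = 4.09 A.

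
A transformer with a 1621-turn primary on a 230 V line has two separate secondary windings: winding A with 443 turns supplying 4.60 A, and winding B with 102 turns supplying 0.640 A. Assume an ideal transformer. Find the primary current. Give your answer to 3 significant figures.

V_A = 230 × 443/1621 = 62.856 V; V_B = 230 × 102/1621 = 14.473 V.
P_out = V_A I_A + V_B I_B = 62.856×4.60 + 14.473×0.640 = 289.14 + 9.2624 = 298.40 W.
Ideal ⇒ P_in = P_out, so I_p = P_out/V_p = 298.40/230 = 1.30 A.

I_p ≈ 1.30 A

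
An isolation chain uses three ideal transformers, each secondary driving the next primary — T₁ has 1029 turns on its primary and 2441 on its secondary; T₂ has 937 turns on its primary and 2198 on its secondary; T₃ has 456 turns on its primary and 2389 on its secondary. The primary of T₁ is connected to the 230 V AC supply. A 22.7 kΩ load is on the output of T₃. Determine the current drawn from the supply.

I_supply ≈ 8.61 A

After T₁: V = 230.00 × 2441/1029 = 545.61 V.
After T₂: V = 545.61 × 2198/937 = 1279.9 V.
After T₃: V = 1279.9 × 2389/456 = 6705.3 V.
I_load = 6705.3/22700 = 0.29539 A, so P_out = 6705.3 × 0.29539 = 1980.7 W.
All ideal ⇒ P_in = P_out, so I_supply = 1980.7/230 = 8.61 A.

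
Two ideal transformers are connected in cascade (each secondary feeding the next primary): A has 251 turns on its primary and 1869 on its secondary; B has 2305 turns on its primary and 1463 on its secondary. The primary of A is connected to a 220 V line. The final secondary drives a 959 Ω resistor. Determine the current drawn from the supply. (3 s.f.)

After A: V = 220.00 × 1869/251 = 1638.2 V.
After B: V = 1638.2 × 1463/2305 = 1039.8 V.
I_load = 1039.8/959 = 1.0842 A, so P_out = 1039.8 × 1.0842 = 1127.3 W.
All ideal ⇒ P_in = P_out, so I_supply = 1127.3/220 = 5.12 A.

I_supply ≈ 5.12 A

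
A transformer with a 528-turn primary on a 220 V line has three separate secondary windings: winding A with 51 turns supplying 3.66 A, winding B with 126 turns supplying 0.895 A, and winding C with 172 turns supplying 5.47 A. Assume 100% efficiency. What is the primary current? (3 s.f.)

I_p ≈ 2.35 A

V_A = 220 × 51/528 = 21.250 V; V_B = 220 × 126/528 = 52.500 V; V_C = 220 × 172/528 = 71.667 V.
P_out = V_A I_A + V_B I_B + V_C I_C = 21.250×3.66 + 52.500×0.895 + 71.667×5.47 = 77.775 + 46.988 + 392.02 = 516.78 W.
Ideal ⇒ P_in = P_out, so I_p = P_out/V_p = 516.78/220 = 2.35 A.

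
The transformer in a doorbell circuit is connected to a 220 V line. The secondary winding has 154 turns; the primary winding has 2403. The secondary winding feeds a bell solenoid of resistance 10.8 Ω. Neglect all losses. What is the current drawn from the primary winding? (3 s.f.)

V_s = V_p × N_s/N_p = 220 × 154/2403 = 14.099 V.
I_s = V_s/R = 14.099/10.8 = 1.3055 A.
For an ideal transformer I_p N_p = I_s N_s, so I_p = 1.3055 × 154/2403 = 0.0837 A.

I_p ≈ 0.0837 A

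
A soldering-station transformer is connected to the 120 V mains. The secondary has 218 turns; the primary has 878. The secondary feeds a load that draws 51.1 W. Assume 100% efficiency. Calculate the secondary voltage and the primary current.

V_s = V_p × N_s/N_p = 120 × 218/878 = 29.795 V.
I_s = P/V_s = 51.1/29.795 = 1.7151 A.
I_p = I_s × N_s/N_p = 1.7151 × 218/878 = 0.426 A.

V_s ≈ 29.8 V, I_p ≈ 0.426 A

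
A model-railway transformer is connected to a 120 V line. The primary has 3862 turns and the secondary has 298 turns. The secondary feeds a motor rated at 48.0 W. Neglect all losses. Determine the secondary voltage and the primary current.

V_s = V_p × N_s/N_p = 120 × 298/3862 = 9.2595 V.
I_s = P/V_s = 48.0/9.2595 = 5.1839 A.
I_p = I_s × N_s/N_p = 5.1839 × 298/3862 = 0.400 A.

V_s ≈ 9.26 V, I_p ≈ 0.400 A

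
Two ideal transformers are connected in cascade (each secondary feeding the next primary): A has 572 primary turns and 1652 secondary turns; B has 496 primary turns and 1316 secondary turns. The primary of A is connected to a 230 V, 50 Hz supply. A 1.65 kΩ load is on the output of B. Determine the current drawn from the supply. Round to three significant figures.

I_supply ≈ 8.19 A

Secondary of A: V = 230.00 × 1652/572 = 664.27 V.
Secondary of B: V = 664.27 × 1316/496 = 1762.4 V.
I_load = 1762.4/1650 = 1.0681 A, so P_out = 1762.4 × 1.0681 = 1882.6 W.
All ideal ⇒ P_in = P_out, so I_supply = 1882.6/230 = 8.19 A.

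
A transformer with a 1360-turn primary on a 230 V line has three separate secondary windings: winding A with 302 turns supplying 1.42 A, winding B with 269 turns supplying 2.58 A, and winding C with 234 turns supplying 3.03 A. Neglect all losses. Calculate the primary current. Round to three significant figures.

I_p ≈ 1.35 A

V_A = 230 × 302/1360 = 51.074 V; V_B = 230 × 269/1360 = 45.493 V; V_C = 230 × 234/1360 = 39.574 V.
P_out = V_A I_A + V_B I_B + V_C I_C = 51.074×1.42 + 45.493×2.58 + 39.574×3.03 = 72.524 + 117.37 + 119.91 = 309.80 W.
Ideal ⇒ P_in = P_out, so I_p = P_out/V_p = 309.80/230 = 1.35 A.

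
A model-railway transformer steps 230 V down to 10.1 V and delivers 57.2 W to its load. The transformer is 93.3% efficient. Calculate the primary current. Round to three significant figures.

I_p ≈ 0.267 A

P_in = P_out/η = 57.2/0.933 = 61.308 W.
I_p = P_in/V_p = 61.308/230 = 0.267 A.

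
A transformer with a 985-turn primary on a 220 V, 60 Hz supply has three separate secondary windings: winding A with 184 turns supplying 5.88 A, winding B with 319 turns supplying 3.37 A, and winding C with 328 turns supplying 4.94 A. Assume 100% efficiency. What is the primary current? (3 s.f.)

V_A = 220 × 184/985 = 41.096 V; V_B = 220 × 319/985 = 71.249 V; V_C = 220 × 328/985 = 73.259 V.
P_out = V_A I_A + V_B I_B + V_C I_C = 41.096×5.88 + 71.249×3.37 + 73.259×4.94 = 241.65 + 240.11 + 361.90 = 843.65 W.
Ideal ⇒ P_in = P_out, so I_p = P_out/V_p = 843.65/220 = 3.83 A.

I_p ≈ 3.83 A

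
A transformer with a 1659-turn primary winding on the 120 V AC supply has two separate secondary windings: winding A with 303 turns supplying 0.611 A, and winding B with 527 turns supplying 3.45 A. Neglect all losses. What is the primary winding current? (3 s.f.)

I_p ≈ 1.21 A

V_A = 120 × 303/1659 = 21.917 V; V_B = 120 × 527/1659 = 38.119 V.
P_out = V_A I_A + V_B I_B = 21.917×0.611 + 38.119×3.45 = 13.391 + 131.51 = 144.90 W.
Ideal ⇒ P_in = P_out, so I_p = P_out/V_p = 144.90/120 = 1.21 A.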